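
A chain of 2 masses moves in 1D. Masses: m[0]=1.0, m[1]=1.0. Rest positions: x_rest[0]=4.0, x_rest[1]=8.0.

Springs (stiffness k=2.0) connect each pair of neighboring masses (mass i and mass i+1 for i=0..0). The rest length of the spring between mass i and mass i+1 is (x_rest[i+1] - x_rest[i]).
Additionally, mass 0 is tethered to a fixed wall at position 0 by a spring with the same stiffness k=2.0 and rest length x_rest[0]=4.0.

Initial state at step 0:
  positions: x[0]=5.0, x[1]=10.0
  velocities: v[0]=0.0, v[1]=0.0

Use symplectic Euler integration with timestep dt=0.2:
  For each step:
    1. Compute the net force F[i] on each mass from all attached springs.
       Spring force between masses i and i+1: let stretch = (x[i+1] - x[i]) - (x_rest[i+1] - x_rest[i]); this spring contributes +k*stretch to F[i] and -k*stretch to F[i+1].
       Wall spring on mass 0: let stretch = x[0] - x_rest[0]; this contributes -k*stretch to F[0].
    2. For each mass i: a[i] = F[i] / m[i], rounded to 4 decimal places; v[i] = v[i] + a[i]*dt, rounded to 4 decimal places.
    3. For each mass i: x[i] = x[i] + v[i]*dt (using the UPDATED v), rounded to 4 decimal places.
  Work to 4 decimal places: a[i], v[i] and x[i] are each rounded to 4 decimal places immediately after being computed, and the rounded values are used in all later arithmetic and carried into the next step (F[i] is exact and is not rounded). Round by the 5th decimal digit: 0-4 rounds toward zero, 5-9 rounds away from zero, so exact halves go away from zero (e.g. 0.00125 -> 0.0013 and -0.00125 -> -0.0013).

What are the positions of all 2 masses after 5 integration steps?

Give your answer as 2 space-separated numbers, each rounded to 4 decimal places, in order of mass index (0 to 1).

Step 0: x=[5.0000 10.0000] v=[0.0000 0.0000]
Step 1: x=[5.0000 9.9200] v=[0.0000 -0.4000]
Step 2: x=[4.9936 9.7664] v=[-0.0320 -0.7680]
Step 3: x=[4.9695 9.5510] v=[-0.1203 -1.0771]
Step 4: x=[4.9144 9.2891] v=[-0.2755 -1.3097]
Step 5: x=[4.8161 8.9972] v=[-0.4914 -1.4596]

Answer: 4.8161 8.9972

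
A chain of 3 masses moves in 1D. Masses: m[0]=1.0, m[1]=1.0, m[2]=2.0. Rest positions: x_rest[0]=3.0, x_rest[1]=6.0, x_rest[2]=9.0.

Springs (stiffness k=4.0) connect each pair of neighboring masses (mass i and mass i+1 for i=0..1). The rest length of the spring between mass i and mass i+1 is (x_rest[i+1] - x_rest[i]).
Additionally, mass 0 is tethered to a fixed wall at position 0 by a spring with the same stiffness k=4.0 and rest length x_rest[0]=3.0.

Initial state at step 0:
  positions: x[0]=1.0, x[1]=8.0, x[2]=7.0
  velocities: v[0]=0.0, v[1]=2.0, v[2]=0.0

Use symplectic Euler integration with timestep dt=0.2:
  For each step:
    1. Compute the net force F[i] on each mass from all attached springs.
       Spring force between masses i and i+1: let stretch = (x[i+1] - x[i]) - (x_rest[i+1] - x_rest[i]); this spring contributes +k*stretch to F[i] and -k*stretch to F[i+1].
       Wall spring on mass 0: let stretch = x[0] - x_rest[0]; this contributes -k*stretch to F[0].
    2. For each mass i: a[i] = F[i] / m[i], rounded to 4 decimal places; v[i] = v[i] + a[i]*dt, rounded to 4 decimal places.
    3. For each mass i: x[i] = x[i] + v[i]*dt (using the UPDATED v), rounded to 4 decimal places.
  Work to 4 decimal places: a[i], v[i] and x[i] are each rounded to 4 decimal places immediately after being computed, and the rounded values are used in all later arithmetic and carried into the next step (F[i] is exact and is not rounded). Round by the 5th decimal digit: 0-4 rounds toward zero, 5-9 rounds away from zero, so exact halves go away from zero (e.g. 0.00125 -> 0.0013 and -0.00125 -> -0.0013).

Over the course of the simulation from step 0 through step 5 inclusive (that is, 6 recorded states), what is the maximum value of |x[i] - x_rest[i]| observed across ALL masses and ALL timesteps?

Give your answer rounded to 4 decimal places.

Answer: 2.8986

Derivation:
Step 0: x=[1.0000 8.0000 7.0000] v=[0.0000 2.0000 0.0000]
Step 1: x=[1.9600 7.1200 7.3200] v=[4.8000 -4.4000 1.6000]
Step 2: x=[3.4320 5.4464 7.8640] v=[7.3600 -8.3680 2.7200]
Step 3: x=[4.6772 3.8373 8.4546] v=[6.2259 -8.0454 2.9530]
Step 4: x=[5.0396 3.1014 8.9158] v=[1.8122 -3.6796 2.3061]
Step 5: x=[4.2856 3.6059 9.1519] v=[-3.7700 2.5225 1.1803]
Max displacement = 2.8986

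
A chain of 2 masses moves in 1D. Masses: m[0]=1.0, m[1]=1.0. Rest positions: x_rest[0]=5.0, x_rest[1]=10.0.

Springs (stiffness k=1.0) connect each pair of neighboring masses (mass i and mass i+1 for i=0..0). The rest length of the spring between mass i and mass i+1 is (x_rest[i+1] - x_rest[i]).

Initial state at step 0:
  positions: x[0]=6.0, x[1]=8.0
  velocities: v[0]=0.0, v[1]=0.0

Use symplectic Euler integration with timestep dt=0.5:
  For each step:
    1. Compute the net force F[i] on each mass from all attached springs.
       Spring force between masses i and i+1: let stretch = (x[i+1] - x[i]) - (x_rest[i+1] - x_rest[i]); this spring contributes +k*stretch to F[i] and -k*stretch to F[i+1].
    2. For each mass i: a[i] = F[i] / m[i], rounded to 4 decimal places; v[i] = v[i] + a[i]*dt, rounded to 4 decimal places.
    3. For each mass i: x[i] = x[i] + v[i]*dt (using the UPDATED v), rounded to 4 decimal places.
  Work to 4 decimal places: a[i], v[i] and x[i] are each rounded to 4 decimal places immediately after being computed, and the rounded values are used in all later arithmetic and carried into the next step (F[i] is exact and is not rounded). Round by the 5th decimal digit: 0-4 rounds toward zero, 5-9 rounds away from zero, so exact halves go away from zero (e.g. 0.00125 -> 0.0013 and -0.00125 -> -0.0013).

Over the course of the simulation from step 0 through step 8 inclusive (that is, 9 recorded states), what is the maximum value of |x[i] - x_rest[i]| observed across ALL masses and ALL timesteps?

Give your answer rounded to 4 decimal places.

Step 0: x=[6.0000 8.0000] v=[0.0000 0.0000]
Step 1: x=[5.2500 8.7500] v=[-1.5000 1.5000]
Step 2: x=[4.1250 9.8750] v=[-2.2500 2.2500]
Step 3: x=[3.1875 10.8125] v=[-1.8750 1.8750]
Step 4: x=[2.9063 11.0938] v=[-0.5625 0.5625]
Step 5: x=[3.4220 10.5782] v=[1.0313 -1.0313]
Step 6: x=[4.4767 9.5235] v=[2.1094 -2.1094]
Step 7: x=[5.5431 8.4571] v=[2.1328 -2.1328]
Step 8: x=[6.0880 7.9122] v=[1.0898 -1.0898]
Max displacement = 2.0937

Answer: 2.0937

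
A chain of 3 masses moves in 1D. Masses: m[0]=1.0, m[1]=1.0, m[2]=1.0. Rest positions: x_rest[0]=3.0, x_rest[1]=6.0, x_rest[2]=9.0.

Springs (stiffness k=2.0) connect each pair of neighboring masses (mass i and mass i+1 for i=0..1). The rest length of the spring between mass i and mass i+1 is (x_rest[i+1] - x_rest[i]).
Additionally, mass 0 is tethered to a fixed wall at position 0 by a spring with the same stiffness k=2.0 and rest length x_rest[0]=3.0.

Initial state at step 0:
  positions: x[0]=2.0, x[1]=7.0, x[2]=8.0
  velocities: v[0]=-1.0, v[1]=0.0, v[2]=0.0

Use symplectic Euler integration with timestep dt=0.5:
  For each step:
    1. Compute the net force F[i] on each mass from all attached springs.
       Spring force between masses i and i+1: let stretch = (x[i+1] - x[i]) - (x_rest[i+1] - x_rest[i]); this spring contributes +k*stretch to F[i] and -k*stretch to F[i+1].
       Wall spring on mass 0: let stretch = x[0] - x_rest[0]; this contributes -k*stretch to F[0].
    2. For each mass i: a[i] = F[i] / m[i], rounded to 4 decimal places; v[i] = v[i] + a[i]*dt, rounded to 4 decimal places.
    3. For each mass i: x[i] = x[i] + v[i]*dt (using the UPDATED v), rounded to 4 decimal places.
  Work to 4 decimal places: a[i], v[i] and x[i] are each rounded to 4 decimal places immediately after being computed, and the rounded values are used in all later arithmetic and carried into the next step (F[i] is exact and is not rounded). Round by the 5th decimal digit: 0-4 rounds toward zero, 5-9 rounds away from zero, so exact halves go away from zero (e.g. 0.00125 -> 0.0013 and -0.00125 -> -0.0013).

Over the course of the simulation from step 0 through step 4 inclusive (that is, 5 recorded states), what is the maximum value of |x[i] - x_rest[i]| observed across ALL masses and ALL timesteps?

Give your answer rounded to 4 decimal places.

Answer: 2.0000

Derivation:
Step 0: x=[2.0000 7.0000 8.0000] v=[-1.0000 0.0000 0.0000]
Step 1: x=[3.0000 5.0000 9.0000] v=[2.0000 -4.0000 2.0000]
Step 2: x=[3.5000 4.0000 9.5000] v=[1.0000 -2.0000 1.0000]
Step 3: x=[2.5000 5.5000 8.7500] v=[-2.0000 3.0000 -1.5000]
Step 4: x=[1.7500 7.1250 7.8750] v=[-1.5000 3.2500 -1.7500]
Max displacement = 2.0000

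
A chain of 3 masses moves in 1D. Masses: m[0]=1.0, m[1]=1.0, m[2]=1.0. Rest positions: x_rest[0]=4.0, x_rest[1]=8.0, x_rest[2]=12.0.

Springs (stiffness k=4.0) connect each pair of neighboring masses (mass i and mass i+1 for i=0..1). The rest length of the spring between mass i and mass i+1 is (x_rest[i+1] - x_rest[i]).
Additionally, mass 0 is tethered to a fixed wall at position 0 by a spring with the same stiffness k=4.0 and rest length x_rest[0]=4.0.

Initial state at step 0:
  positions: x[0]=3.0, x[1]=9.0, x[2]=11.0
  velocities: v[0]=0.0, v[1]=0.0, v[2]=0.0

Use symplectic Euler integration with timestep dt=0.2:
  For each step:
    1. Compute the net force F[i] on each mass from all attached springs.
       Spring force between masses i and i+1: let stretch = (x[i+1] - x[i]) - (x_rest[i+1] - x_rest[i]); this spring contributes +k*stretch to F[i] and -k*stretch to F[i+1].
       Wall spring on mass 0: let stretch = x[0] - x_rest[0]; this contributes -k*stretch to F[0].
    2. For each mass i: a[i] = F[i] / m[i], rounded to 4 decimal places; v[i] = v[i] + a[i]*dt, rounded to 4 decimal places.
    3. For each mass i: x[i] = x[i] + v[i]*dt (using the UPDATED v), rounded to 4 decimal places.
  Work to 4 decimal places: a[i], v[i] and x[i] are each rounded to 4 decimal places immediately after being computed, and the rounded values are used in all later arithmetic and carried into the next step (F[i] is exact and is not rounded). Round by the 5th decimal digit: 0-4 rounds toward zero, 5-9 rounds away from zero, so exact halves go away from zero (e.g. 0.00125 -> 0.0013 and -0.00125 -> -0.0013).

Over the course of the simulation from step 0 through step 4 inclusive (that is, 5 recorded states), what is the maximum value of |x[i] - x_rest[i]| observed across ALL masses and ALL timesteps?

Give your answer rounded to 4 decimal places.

Answer: 1.5231

Derivation:
Step 0: x=[3.0000 9.0000 11.0000] v=[0.0000 0.0000 0.0000]
Step 1: x=[3.4800 8.3600 11.3200] v=[2.4000 -3.2000 1.6000]
Step 2: x=[4.1840 7.4128 11.8064] v=[3.5200 -4.7360 2.4320]
Step 3: x=[4.7352 6.6520 12.2298] v=[2.7558 -3.8042 2.1171]
Step 4: x=[4.8354 6.4769 12.4008] v=[0.5011 -0.8754 0.8549]
Max displacement = 1.5231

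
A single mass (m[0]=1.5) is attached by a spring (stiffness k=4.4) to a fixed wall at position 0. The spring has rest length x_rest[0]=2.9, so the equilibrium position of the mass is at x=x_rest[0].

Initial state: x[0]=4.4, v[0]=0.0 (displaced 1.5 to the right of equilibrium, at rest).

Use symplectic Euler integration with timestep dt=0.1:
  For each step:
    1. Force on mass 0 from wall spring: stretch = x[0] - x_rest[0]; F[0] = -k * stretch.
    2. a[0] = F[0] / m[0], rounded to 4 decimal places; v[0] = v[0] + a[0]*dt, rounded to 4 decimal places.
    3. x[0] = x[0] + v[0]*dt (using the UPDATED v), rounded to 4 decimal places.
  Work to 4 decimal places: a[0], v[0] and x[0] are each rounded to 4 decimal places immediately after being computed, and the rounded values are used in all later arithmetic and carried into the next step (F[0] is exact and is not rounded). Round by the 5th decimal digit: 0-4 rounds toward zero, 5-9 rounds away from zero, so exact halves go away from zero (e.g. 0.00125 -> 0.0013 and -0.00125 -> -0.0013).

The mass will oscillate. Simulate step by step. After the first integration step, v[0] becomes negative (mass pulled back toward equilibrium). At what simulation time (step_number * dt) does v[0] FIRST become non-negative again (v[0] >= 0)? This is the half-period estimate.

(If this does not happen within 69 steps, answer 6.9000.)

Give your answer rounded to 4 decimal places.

Step 0: x=[4.4000] v=[0.0000]
Step 1: x=[4.3560] v=[-0.4400]
Step 2: x=[4.2693] v=[-0.8671]
Step 3: x=[4.1424] v=[-1.2688]
Step 4: x=[3.9791] v=[-1.6332]
Step 5: x=[3.7841] v=[-1.9497]
Step 6: x=[3.5632] v=[-2.2090]
Step 7: x=[3.3229] v=[-2.4035]
Step 8: x=[3.0701] v=[-2.5276]
Step 9: x=[2.8124] v=[-2.5775]
Step 10: x=[2.5572] v=[-2.5518]
Step 11: x=[2.3121] v=[-2.4513]
Step 12: x=[2.0842] v=[-2.2789]
Step 13: x=[1.8802] v=[-2.0396]
Step 14: x=[1.7062] v=[-1.7405]
Step 15: x=[1.5672] v=[-1.3903]
Step 16: x=[1.4673] v=[-0.9994]
Step 17: x=[1.4094] v=[-0.5791]
Step 18: x=[1.3952] v=[-0.1419]
Step 19: x=[1.4252] v=[0.2995]
First v>=0 after going negative at step 19, time=1.9000

Answer: 1.9000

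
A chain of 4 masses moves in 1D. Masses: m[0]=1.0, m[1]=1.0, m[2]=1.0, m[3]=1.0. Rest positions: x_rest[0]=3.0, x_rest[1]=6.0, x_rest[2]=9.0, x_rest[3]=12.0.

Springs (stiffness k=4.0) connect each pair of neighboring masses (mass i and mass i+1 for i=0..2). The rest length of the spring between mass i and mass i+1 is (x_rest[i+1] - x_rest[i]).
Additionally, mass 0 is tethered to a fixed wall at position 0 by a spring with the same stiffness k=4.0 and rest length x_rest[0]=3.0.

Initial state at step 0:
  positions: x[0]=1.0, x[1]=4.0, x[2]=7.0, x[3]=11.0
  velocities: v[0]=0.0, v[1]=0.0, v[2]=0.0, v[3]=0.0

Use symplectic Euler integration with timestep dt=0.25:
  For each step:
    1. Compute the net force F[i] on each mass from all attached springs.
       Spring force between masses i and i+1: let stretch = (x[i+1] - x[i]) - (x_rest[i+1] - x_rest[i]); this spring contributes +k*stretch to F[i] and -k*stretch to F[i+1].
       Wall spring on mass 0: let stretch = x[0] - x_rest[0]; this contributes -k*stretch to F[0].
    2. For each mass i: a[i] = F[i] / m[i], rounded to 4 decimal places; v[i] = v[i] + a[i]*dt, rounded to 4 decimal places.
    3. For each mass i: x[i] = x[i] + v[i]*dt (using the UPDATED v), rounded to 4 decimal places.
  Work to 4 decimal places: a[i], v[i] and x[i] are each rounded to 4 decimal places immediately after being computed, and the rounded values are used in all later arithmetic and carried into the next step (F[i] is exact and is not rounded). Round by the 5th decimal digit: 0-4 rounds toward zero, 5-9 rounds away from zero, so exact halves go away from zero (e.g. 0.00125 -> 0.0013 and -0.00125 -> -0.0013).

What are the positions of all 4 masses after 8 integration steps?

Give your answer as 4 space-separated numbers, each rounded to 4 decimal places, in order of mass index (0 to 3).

Step 0: x=[1.0000 4.0000 7.0000 11.0000] v=[0.0000 0.0000 0.0000 0.0000]
Step 1: x=[1.5000 4.0000 7.2500 10.7500] v=[2.0000 0.0000 1.0000 -1.0000]
Step 2: x=[2.2500 4.1875 7.5625 10.3750] v=[3.0000 0.7500 1.2500 -1.5000]
Step 3: x=[2.9219 4.7344 7.7344 10.0469] v=[2.6875 2.1875 0.6875 -1.3125]
Step 4: x=[3.3164 5.5782 7.7344 9.8907] v=[1.5781 3.3750 0.0000 -0.6250]
Step 5: x=[3.4473 6.3956 7.7344 9.9454] v=[0.5235 3.2694 0.0001 0.2187]
Step 6: x=[3.4534 6.8106 7.9525 10.1973] v=[0.0245 1.6599 0.8723 1.0077]
Step 7: x=[3.4355 6.6718 8.4463 10.6380] v=[-0.0717 -0.5554 1.9752 1.7629]
Step 8: x=[3.3678 6.1675 9.0444 11.2808] v=[-0.2709 -2.0172 2.3924 2.5712]

Answer: 3.3678 6.1675 9.0444 11.2808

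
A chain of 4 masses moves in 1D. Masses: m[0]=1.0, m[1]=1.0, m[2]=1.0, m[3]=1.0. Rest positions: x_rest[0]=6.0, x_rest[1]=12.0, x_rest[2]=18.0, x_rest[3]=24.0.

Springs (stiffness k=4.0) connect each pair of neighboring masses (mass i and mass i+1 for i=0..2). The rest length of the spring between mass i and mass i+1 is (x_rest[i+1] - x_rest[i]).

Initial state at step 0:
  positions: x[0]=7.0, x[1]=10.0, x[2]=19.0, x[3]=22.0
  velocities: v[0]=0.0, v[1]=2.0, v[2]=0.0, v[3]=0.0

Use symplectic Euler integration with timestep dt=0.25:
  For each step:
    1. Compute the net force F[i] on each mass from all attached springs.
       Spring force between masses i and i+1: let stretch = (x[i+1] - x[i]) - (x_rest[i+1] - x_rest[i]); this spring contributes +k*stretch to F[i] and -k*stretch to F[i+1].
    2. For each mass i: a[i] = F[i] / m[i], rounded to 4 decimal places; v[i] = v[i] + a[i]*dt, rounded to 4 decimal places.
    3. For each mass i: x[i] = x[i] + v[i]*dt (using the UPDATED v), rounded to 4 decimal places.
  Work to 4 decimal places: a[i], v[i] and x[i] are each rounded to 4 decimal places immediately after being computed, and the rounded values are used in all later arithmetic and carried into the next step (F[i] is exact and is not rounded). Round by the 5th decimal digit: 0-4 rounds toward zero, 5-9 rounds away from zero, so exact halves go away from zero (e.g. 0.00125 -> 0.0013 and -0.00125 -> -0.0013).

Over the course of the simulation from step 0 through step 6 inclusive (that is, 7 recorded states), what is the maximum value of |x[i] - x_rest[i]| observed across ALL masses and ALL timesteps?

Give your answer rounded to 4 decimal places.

Answer: 2.4259

Derivation:
Step 0: x=[7.0000 10.0000 19.0000 22.0000] v=[0.0000 2.0000 0.0000 0.0000]
Step 1: x=[6.2500 12.0000 17.5000 22.7500] v=[-3.0000 8.0000 -6.0000 3.0000]
Step 2: x=[5.4375 13.9375 15.9375 23.6875] v=[-3.2500 7.7500 -6.2500 3.7500]
Step 3: x=[5.2500 14.2500 15.8125 24.1875] v=[-0.7500 1.2500 -0.5000 2.0000]
Step 4: x=[5.8125 12.7031 17.3906 24.0938] v=[2.2500 -6.1875 6.3125 -0.3750]
Step 5: x=[6.5977 10.6055 19.4727 23.8243] v=[3.1406 -8.3906 8.3282 -1.0782]
Step 6: x=[6.8848 9.7227 20.4259 23.9669] v=[1.1484 -3.5312 3.8126 0.5702]
Max displacement = 2.4259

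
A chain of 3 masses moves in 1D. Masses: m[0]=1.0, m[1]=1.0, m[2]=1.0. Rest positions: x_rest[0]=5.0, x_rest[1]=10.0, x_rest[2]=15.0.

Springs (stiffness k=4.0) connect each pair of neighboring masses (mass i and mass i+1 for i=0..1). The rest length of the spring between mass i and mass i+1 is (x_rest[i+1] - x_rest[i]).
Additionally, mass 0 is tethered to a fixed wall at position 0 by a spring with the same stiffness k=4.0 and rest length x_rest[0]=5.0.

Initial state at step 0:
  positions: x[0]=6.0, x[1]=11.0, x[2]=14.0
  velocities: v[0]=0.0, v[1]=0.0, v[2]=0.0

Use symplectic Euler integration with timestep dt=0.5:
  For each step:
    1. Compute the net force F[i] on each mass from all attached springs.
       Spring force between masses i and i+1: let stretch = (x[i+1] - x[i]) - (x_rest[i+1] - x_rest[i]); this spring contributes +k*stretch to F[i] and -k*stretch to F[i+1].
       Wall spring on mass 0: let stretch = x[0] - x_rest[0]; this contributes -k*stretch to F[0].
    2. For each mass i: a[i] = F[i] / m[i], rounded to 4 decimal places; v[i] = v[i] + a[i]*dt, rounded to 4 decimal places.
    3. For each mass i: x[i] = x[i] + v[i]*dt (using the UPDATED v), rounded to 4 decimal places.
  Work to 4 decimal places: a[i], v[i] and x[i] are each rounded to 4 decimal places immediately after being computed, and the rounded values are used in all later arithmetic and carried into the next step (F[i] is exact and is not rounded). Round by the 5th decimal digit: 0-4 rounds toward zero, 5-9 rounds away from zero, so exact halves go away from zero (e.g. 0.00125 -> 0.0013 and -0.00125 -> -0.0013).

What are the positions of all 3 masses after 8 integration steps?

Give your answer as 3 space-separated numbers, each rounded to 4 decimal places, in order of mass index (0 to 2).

Answer: 5.0000 11.0000 14.0000

Derivation:
Step 0: x=[6.0000 11.0000 14.0000] v=[0.0000 0.0000 0.0000]
Step 1: x=[5.0000 9.0000 16.0000] v=[-2.0000 -4.0000 4.0000]
Step 2: x=[3.0000 10.0000 16.0000] v=[-4.0000 2.0000 0.0000]
Step 3: x=[5.0000 10.0000 15.0000] v=[4.0000 0.0000 -2.0000]
Step 4: x=[7.0000 10.0000 14.0000] v=[4.0000 0.0000 -2.0000]
Step 5: x=[5.0000 11.0000 14.0000] v=[-4.0000 2.0000 0.0000]
Step 6: x=[4.0000 9.0000 16.0000] v=[-2.0000 -4.0000 4.0000]
Step 7: x=[4.0000 9.0000 16.0000] v=[0.0000 0.0000 0.0000]
Step 8: x=[5.0000 11.0000 14.0000] v=[2.0000 4.0000 -4.0000]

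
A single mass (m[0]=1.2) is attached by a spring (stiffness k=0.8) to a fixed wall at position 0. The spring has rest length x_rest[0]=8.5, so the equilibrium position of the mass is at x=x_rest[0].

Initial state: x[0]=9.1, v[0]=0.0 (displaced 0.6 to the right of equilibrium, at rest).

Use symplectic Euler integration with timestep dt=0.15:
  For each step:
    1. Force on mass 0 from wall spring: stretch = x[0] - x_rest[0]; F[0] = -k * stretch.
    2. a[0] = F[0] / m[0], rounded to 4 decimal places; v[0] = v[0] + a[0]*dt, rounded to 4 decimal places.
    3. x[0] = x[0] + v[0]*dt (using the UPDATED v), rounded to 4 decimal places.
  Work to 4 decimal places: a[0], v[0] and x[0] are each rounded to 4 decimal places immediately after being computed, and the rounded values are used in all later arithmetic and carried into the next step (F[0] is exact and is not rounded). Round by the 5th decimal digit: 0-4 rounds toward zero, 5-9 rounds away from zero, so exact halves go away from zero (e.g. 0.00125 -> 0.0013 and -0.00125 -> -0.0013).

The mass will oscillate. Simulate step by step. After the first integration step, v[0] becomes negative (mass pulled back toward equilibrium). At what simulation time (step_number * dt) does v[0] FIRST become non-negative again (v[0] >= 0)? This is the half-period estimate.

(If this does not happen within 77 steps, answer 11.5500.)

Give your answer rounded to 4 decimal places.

Step 0: x=[9.1000] v=[0.0000]
Step 1: x=[9.0910] v=[-0.0600]
Step 2: x=[9.0731] v=[-0.1191]
Step 3: x=[9.0466] v=[-0.1764]
Step 4: x=[9.0119] v=[-0.2311]
Step 5: x=[8.9696] v=[-0.2823]
Step 6: x=[8.9202] v=[-0.3293]
Step 7: x=[8.8645] v=[-0.3713]
Step 8: x=[8.8033] v=[-0.4078]
Step 9: x=[8.7376] v=[-0.4381]
Step 10: x=[8.6683] v=[-0.4619]
Step 11: x=[8.5965] v=[-0.4787]
Step 12: x=[8.5233] v=[-0.4883]
Step 13: x=[8.4497] v=[-0.4906]
Step 14: x=[8.3769] v=[-0.4856]
Step 15: x=[8.3059] v=[-0.4733]
Step 16: x=[8.2378] v=[-0.4539]
Step 17: x=[8.1736] v=[-0.4277]
Step 18: x=[8.1143] v=[-0.3951]
Step 19: x=[8.0608] v=[-0.3565]
Step 20: x=[8.0139] v=[-0.3126]
Step 21: x=[7.9743] v=[-0.2640]
Step 22: x=[7.9426] v=[-0.2114]
Step 23: x=[7.9192] v=[-0.1557]
Step 24: x=[7.9046] v=[-0.0976]
Step 25: x=[7.8989] v=[-0.0381]
Step 26: x=[7.9022] v=[0.0220]
First v>=0 after going negative at step 26, time=3.9000

Answer: 3.9000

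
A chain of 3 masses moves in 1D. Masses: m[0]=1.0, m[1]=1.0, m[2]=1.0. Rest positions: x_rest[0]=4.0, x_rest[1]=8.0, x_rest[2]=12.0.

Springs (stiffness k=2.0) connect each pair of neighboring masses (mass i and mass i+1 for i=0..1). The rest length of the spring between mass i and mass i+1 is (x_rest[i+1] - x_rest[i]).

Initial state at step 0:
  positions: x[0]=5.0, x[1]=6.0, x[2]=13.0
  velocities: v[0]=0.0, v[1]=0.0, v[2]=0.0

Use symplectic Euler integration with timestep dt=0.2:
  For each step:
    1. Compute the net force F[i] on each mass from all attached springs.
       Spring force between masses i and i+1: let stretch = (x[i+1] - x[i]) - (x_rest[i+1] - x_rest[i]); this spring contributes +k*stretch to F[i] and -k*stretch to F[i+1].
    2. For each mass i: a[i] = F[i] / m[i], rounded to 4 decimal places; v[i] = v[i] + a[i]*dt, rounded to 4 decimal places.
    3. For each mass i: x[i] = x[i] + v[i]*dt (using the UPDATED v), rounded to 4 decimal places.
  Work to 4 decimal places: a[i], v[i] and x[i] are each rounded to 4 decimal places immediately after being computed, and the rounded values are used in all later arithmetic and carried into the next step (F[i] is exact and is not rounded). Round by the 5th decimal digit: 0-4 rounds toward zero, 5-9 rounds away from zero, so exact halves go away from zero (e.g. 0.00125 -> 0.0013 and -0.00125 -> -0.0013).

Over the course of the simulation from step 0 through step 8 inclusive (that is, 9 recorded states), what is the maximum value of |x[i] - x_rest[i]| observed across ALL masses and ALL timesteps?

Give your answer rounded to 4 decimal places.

Step 0: x=[5.0000 6.0000 13.0000] v=[0.0000 0.0000 0.0000]
Step 1: x=[4.7600 6.4800 12.7600] v=[-1.2000 2.4000 -1.2000]
Step 2: x=[4.3376 7.3248 12.3376] v=[-2.1120 4.2240 -2.1120]
Step 3: x=[3.8342 8.3316 11.8342] v=[-2.5171 5.0342 -2.5171]
Step 4: x=[3.3706 9.2589 11.3706] v=[-2.3181 4.6363 -2.3181]
Step 5: x=[3.0580 9.8840 11.0580] v=[-1.5628 3.1257 -1.5628]
Step 6: x=[2.9715 10.0570 10.9715] v=[-0.4324 0.8649 -0.4324]
Step 7: x=[3.1319 9.7363 11.1319] v=[0.8018 -1.6035 0.8018]
Step 8: x=[3.5006 8.9989 11.5006] v=[1.8436 -3.6870 1.8436]
Max displacement = 2.0570

Answer: 2.0570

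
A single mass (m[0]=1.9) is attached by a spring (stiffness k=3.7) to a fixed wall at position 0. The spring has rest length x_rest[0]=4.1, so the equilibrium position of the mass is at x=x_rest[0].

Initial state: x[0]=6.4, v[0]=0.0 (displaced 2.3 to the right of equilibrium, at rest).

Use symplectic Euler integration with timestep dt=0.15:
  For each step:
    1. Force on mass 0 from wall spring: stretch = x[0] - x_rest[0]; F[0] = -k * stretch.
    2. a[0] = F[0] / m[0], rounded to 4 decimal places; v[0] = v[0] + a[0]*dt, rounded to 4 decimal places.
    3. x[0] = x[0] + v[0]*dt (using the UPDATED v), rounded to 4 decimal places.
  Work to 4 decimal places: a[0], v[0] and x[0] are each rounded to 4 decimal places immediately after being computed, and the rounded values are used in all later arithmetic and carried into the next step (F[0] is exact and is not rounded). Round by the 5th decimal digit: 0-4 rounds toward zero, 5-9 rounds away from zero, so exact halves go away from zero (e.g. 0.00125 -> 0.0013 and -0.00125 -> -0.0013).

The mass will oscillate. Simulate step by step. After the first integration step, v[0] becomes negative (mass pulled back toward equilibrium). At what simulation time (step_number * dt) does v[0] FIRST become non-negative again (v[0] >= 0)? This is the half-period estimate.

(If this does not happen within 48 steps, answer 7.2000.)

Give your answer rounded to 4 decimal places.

Answer: 2.2500

Derivation:
Step 0: x=[6.4000] v=[0.0000]
Step 1: x=[6.2992] v=[-0.6718]
Step 2: x=[6.1021] v=[-1.3142]
Step 3: x=[5.8173] v=[-1.8990]
Step 4: x=[5.4572] v=[-2.4006]
Step 5: x=[5.0376] v=[-2.7971]
Step 6: x=[4.5770] v=[-3.0710]
Step 7: x=[4.0955] v=[-3.2103]
Step 8: x=[3.6142] v=[-3.2090]
Step 9: x=[3.1541] v=[-3.0671]
Step 10: x=[2.7355] v=[-2.7908]
Step 11: x=[2.3767] v=[-2.3922]
Step 12: x=[2.0934] v=[-1.8888]
Step 13: x=[1.8980] v=[-1.3027]
Step 14: x=[1.7991] v=[-0.6595]
Step 15: x=[1.8010] v=[0.0126]
First v>=0 after going negative at step 15, time=2.2500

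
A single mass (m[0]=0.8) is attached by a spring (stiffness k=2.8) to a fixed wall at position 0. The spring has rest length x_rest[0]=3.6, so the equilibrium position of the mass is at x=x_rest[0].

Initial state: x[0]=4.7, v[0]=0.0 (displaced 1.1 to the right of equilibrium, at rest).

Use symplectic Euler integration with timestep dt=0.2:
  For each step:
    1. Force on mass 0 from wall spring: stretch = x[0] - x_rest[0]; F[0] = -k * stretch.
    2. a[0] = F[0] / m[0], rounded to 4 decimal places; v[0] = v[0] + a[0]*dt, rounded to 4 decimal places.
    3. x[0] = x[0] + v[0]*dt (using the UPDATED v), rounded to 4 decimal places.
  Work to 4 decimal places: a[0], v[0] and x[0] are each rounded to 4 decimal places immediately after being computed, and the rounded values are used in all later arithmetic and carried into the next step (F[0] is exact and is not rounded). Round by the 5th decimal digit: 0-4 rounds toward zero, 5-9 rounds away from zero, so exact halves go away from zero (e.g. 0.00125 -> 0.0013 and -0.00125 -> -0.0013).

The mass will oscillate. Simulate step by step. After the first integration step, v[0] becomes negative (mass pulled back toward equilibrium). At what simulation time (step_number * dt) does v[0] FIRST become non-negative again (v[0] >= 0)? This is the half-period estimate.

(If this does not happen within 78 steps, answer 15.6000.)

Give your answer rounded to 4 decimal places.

Answer: 1.8000

Derivation:
Step 0: x=[4.7000] v=[0.0000]
Step 1: x=[4.5460] v=[-0.7700]
Step 2: x=[4.2596] v=[-1.4322]
Step 3: x=[3.8808] v=[-1.8939]
Step 4: x=[3.4627] v=[-2.0905]
Step 5: x=[3.0638] v=[-1.9944]
Step 6: x=[2.7400] v=[-1.6191]
Step 7: x=[2.5366] v=[-1.0171]
Step 8: x=[2.4821] v=[-0.2727]
Step 9: x=[2.5841] v=[0.5098]
First v>=0 after going negative at step 9, time=1.8000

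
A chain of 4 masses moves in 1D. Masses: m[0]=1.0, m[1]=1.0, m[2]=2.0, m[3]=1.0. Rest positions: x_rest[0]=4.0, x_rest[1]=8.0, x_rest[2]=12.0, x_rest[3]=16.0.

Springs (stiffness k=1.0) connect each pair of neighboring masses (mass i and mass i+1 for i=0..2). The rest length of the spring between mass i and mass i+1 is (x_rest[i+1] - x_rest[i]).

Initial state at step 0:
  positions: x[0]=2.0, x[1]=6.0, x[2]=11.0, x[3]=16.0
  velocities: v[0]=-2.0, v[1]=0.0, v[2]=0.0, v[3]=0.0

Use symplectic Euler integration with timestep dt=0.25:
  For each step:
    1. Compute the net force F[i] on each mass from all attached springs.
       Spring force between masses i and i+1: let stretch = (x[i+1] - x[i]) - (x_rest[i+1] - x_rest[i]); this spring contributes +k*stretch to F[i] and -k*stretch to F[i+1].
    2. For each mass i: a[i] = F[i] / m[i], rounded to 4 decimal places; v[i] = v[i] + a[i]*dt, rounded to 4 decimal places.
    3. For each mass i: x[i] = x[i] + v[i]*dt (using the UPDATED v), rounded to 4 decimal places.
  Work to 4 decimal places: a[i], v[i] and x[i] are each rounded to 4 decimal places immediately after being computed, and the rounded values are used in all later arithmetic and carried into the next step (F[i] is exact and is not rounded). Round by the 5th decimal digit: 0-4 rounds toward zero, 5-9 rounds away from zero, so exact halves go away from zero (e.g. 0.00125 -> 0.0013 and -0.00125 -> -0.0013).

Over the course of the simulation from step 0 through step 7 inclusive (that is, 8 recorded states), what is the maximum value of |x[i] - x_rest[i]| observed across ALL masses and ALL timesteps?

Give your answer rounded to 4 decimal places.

Step 0: x=[2.0000 6.0000 11.0000 16.0000] v=[-2.0000 0.0000 0.0000 0.0000]
Step 1: x=[1.5000 6.0625 11.0000 15.9375] v=[-2.0000 0.2500 0.0000 -0.2500]
Step 2: x=[1.0352 6.1485 11.0000 15.8164] v=[-1.8594 0.3438 0.0000 -0.4844]
Step 3: x=[0.6399 6.2181 10.9989 15.6443] v=[-1.5811 0.2784 -0.0044 -0.6885]
Step 4: x=[0.3433 6.2379 10.9936 15.4318] v=[-1.1866 0.0791 -0.0213 -0.8499]
Step 5: x=[0.1651 6.1865 10.9784 15.1919] v=[-0.7130 -0.2056 -0.0610 -0.9595]
Step 6: x=[0.1132 6.0583 10.9451 14.9387] v=[-0.2077 -0.5130 -0.1333 -1.0129]
Step 7: x=[0.1829 5.8639 10.8839 14.6859] v=[0.2786 -0.7776 -0.2450 -1.0113]
Max displacement = 3.8868

Answer: 3.8868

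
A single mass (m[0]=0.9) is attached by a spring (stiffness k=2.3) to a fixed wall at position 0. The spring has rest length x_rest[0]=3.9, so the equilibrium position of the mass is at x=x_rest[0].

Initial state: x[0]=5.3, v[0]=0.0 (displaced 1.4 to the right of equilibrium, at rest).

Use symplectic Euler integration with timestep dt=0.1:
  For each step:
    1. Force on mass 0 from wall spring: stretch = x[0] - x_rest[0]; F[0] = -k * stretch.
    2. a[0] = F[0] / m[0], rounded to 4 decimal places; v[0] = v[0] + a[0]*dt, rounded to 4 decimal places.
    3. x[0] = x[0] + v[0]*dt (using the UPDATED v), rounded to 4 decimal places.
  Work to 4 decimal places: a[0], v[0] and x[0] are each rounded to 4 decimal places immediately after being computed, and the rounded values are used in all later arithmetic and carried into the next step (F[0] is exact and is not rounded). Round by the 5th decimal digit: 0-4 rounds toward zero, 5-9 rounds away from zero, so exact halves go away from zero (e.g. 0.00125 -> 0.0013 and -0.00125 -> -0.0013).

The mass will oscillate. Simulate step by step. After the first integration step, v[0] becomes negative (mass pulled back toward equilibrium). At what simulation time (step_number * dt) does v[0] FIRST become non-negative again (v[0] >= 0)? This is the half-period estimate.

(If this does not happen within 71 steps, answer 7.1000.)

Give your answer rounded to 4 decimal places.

Answer: 2.0000

Derivation:
Step 0: x=[5.3000] v=[0.0000]
Step 1: x=[5.2642] v=[-0.3578]
Step 2: x=[5.1936] v=[-0.7064]
Step 3: x=[5.0899] v=[-1.0370]
Step 4: x=[4.9558] v=[-1.3411]
Step 5: x=[4.7947] v=[-1.6109]
Step 6: x=[4.6107] v=[-1.8396]
Step 7: x=[4.4086] v=[-2.0212]
Step 8: x=[4.1935] v=[-2.1512]
Step 9: x=[3.9709] v=[-2.2262]
Step 10: x=[3.7465] v=[-2.2443]
Step 11: x=[3.5260] v=[-2.2051]
Step 12: x=[3.3151] v=[-2.1095]
Step 13: x=[3.1191] v=[-1.9600]
Step 14: x=[2.9431] v=[-1.7604]
Step 15: x=[2.7915] v=[-1.5159]
Step 16: x=[2.6682] v=[-1.2326]
Step 17: x=[2.5764] v=[-0.9178]
Step 18: x=[2.5184] v=[-0.5796]
Step 19: x=[2.4958] v=[-0.2265]
Step 20: x=[2.5090] v=[0.1324]
First v>=0 after going negative at step 20, time=2.0000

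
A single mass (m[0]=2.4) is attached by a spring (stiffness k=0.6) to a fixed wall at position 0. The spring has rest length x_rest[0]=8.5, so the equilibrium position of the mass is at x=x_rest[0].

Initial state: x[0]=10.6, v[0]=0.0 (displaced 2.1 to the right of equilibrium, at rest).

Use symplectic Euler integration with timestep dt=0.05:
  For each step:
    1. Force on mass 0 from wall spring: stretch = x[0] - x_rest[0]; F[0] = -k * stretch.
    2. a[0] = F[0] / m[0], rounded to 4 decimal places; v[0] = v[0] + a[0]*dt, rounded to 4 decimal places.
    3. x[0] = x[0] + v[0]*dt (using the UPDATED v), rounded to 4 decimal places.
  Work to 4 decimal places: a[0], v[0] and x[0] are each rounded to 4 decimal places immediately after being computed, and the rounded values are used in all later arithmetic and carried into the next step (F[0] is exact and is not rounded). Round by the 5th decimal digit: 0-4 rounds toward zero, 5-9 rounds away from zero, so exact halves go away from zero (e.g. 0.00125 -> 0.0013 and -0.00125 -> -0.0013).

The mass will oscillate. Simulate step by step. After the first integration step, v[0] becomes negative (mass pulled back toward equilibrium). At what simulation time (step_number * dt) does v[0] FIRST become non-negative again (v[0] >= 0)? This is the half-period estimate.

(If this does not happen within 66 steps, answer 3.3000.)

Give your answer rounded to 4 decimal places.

Answer: 3.3000

Derivation:
Step 0: x=[10.6000] v=[0.0000]
Step 1: x=[10.5987] v=[-0.0263]
Step 2: x=[10.5961] v=[-0.0525]
Step 3: x=[10.5922] v=[-0.0787]
Step 4: x=[10.5870] v=[-0.1049]
Step 5: x=[10.5805] v=[-0.1310]
Step 6: x=[10.5727] v=[-0.1570]
Step 7: x=[10.5636] v=[-0.1829]
Step 8: x=[10.5532] v=[-0.2087]
Step 9: x=[10.5415] v=[-0.2344]
Step 10: x=[10.5285] v=[-0.2599]
Step 11: x=[10.5142] v=[-0.2853]
Step 12: x=[10.4987] v=[-0.3105]
Step 13: x=[10.4819] v=[-0.3355]
Step 14: x=[10.4639] v=[-0.3603]
Step 15: x=[10.4447] v=[-0.3849]
Step 16: x=[10.4242] v=[-0.4092]
Step 17: x=[10.4025] v=[-0.4333]
Step 18: x=[10.3796] v=[-0.4571]
Step 19: x=[10.3556] v=[-0.4806]
Step 20: x=[10.3304] v=[-0.5038]
Step 21: x=[10.3041] v=[-0.5267]
Step 22: x=[10.2766] v=[-0.5493]
Step 23: x=[10.2480] v=[-0.5715]
Step 24: x=[10.2183] v=[-0.5934]
Step 25: x=[10.1876] v=[-0.6149]
Step 26: x=[10.1558] v=[-0.6360]
Step 27: x=[10.1230] v=[-0.6567]
Step 28: x=[10.0892] v=[-0.6770]
Step 29: x=[10.0544] v=[-0.6969]
Step 30: x=[10.0186] v=[-0.7163]
Step 31: x=[9.9818] v=[-0.7353]
Step 32: x=[9.9441] v=[-0.7538]
Step 33: x=[9.9055] v=[-0.7719]
Step 34: x=[9.8660] v=[-0.7895]
Step 35: x=[9.8257] v=[-0.8066]
Step 36: x=[9.7845] v=[-0.8232]
Step 37: x=[9.7425] v=[-0.8393]
Step 38: x=[9.6998] v=[-0.8548]
Step 39: x=[9.6563] v=[-0.8698]
Step 40: x=[9.6121] v=[-0.8843]
Step 41: x=[9.5672] v=[-0.8982]
Step 42: x=[9.5216] v=[-0.9115]
Step 43: x=[9.4754] v=[-0.9243]
Step 44: x=[9.4286] v=[-0.9365]
Step 45: x=[9.3812] v=[-0.9481]
Step 46: x=[9.3332] v=[-0.9591]
Step 47: x=[9.2847] v=[-0.9695]
Step 48: x=[9.2357] v=[-0.9793]
Step 49: x=[9.1863] v=[-0.9885]
Step 50: x=[9.1364] v=[-0.9971]
Step 51: x=[9.0861] v=[-1.0051]
Step 52: x=[9.0355] v=[-1.0124]
Step 53: x=[8.9845] v=[-1.0191]
Step 54: x=[8.9332] v=[-1.0252]
Step 55: x=[8.8817] v=[-1.0306]
Step 56: x=[8.8299] v=[-1.0354]
Step 57: x=[8.7779] v=[-1.0395]
Step 58: x=[8.7258] v=[-1.0430]
Step 59: x=[8.6735] v=[-1.0458]
Step 60: x=[8.6211] v=[-1.0480]
Step 61: x=[8.5686] v=[-1.0495]
Step 62: x=[8.5161] v=[-1.0504]
Step 63: x=[8.4636] v=[-1.0506]
Step 64: x=[8.4111] v=[-1.0501]
Step 65: x=[8.3587] v=[-1.0490]
Step 66: x=[8.3063] v=[-1.0472]
v[0] did not become non-negative within 66 steps; using fallback time=3.3000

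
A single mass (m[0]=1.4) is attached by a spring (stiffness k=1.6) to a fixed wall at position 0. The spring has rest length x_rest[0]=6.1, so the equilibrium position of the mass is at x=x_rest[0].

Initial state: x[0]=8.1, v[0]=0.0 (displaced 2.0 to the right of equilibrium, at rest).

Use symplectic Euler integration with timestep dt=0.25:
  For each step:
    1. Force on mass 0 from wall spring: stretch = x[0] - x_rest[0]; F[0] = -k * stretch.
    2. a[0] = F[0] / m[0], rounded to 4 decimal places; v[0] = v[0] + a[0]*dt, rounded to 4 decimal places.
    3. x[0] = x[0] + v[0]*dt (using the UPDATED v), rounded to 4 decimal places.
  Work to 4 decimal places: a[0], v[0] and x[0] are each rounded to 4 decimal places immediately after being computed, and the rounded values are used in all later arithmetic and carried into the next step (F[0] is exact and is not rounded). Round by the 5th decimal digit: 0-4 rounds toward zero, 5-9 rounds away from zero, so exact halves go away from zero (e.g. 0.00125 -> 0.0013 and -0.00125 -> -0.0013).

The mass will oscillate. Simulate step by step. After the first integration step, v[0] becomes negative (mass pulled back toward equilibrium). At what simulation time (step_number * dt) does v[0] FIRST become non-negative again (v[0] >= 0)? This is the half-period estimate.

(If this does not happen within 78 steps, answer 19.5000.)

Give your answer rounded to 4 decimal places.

Step 0: x=[8.1000] v=[0.0000]
Step 1: x=[7.9572] v=[-0.5714]
Step 2: x=[7.6817] v=[-1.1020]
Step 3: x=[7.2932] v=[-1.5539]
Step 4: x=[6.8195] v=[-1.8948]
Step 5: x=[6.2944] v=[-2.1004]
Step 6: x=[5.7554] v=[-2.1560]
Step 7: x=[5.2410] v=[-2.0576]
Step 8: x=[4.7880] v=[-1.8122]
Step 9: x=[4.4287] v=[-1.4374]
Step 10: x=[4.1887] v=[-0.9599]
Step 11: x=[4.0853] v=[-0.4138]
Step 12: x=[4.1258] v=[0.1618]
First v>=0 after going negative at step 12, time=3.0000

Answer: 3.0000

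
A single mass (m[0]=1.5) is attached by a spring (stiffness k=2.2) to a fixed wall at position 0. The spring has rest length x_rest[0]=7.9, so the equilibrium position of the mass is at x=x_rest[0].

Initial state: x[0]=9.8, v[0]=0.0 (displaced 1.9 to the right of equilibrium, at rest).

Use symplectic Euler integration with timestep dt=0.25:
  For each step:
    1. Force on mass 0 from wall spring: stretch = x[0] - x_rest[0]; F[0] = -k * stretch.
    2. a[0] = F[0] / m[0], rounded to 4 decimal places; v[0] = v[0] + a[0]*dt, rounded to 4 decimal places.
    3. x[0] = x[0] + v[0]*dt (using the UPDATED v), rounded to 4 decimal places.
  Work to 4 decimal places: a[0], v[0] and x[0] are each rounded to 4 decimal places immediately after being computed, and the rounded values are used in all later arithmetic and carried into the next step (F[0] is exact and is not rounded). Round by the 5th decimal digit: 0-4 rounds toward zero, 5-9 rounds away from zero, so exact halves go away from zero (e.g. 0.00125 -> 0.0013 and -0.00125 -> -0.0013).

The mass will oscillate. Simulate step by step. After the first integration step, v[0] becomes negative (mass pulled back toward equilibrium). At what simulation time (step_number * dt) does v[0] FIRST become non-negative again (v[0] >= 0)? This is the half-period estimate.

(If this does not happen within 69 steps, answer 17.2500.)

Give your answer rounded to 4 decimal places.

Step 0: x=[9.8000] v=[0.0000]
Step 1: x=[9.6258] v=[-0.6967]
Step 2: x=[9.2934] v=[-1.3295]
Step 3: x=[8.8333] v=[-1.8404]
Step 4: x=[8.2877] v=[-2.1826]
Step 5: x=[7.7065] v=[-2.3248]
Step 6: x=[7.1430] v=[-2.2539]
Step 7: x=[6.6489] v=[-1.9763]
Step 8: x=[6.2695] v=[-1.5176]
Step 9: x=[6.0396] v=[-0.9198]
Step 10: x=[5.9802] v=[-0.2377]
Step 11: x=[6.0968] v=[0.4662]
First v>=0 after going negative at step 11, time=2.7500

Answer: 2.7500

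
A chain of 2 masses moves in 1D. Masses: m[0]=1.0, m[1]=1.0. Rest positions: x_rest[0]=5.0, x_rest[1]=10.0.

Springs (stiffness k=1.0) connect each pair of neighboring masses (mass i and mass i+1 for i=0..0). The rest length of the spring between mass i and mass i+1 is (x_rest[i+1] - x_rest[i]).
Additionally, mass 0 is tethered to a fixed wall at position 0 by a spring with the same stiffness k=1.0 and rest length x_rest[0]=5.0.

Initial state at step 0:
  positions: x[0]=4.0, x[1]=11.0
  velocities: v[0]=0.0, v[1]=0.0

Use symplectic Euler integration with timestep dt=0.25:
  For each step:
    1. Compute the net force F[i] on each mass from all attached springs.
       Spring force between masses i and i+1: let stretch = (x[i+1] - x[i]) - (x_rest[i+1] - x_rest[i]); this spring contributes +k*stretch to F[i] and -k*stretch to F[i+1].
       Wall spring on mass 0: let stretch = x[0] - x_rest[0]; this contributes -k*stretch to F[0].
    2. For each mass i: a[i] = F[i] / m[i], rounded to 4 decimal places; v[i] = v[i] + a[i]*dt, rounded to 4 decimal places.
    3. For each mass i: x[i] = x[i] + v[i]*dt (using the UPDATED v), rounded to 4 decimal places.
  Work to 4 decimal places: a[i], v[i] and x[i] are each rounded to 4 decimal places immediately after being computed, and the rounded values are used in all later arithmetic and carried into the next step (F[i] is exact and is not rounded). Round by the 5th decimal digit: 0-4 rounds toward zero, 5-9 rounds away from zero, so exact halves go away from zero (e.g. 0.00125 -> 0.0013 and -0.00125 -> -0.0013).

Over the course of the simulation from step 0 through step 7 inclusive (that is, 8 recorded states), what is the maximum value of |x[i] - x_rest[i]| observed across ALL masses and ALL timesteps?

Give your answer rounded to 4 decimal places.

Step 0: x=[4.0000 11.0000] v=[0.0000 0.0000]
Step 1: x=[4.1875 10.8750] v=[0.7500 -0.5000]
Step 2: x=[4.5313 10.6445] v=[1.3750 -0.9219]
Step 3: x=[4.9739 10.3445] v=[1.7705 -1.2002]
Step 4: x=[5.4413 10.0213] v=[1.8697 -1.2929]
Step 5: x=[5.8549 9.7243] v=[1.6544 -1.1879]
Step 6: x=[6.1444 9.4980] v=[1.1580 -0.9053]
Step 7: x=[6.2595 9.3746] v=[0.4603 -0.4937]
Max displacement = 1.2595

Answer: 1.2595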